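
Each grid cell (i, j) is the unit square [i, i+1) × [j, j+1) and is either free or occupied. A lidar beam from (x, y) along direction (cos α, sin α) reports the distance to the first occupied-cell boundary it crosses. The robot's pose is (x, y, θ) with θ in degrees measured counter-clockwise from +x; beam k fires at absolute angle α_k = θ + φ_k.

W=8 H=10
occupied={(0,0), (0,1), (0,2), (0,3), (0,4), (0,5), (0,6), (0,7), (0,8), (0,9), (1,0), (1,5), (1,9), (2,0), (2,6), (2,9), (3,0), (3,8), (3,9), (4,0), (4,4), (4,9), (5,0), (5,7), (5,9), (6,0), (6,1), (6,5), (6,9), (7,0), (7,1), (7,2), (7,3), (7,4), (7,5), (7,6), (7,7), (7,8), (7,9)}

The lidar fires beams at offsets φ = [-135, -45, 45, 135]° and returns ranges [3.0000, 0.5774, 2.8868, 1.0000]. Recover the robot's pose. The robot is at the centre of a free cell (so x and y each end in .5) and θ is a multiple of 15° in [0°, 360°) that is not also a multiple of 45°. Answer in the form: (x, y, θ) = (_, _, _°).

(x, y, θ) = (3.5, 7.5, 105°)

The pose lattice has 41·16 = 656 candidates. Test each by forward raycasting.
  (4.5, 7.5, 255°): beam 1 = 1.0000 ≠ 3.0000 ✗
  (6.5, 2.5, 120°): beam 1 = 0.5176 ≠ 3.0000 ✗
  (4.5, 6.5, 30°): beam 1 = 1.5529 ≠ 3.0000 ✗
  …
  (3.5, 7.5, 105°): r_1=3.0000, r_2=0.5774, r_3=2.8868, r_4=1.0000 — all match ✓
No second candidate reproduces the full scan.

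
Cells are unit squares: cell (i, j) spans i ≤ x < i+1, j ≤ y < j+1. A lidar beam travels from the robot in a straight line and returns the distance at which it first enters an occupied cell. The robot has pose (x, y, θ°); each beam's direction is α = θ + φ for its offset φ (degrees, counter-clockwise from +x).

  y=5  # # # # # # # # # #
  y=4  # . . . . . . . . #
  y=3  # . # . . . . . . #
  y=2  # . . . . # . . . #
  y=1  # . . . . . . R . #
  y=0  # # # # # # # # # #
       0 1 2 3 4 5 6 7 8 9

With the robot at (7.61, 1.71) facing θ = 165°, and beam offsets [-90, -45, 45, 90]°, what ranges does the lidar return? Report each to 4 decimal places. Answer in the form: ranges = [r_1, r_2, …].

beam 1: φ=-90°, α=75°
  d=(0.2588,0.9659)  start (7,1)  tX=1.5068 tY=0.3002  stride 1/|dx|=3.8637 1/|dy|=1.0353
    cross y-line → (7,2), t=0.3002
    cross y-line → (7,3), t=1.3355
    cross x-line → (8,3), t=1.5068
    cross y-line → (8,4), t=2.3708
    cross y-line → (8,5), t=3.4061 (wall)
  → r_1 = 3.4061
beam 2: φ=-45°, α=120°
  d=(-0.5000,0.8660)  start (7,1)  tX=1.2200 tY=0.3349  stride 1/|dx|=2.0000 1/|dy|=1.1547
    cross y-line → (7,2), t=0.3349
    cross x-line → (6,2), t=1.2200
    cross y-line → (6,3), t=1.4896
    cross y-line → (6,4), t=2.6443
    cross x-line → (5,4), t=3.2200
    cross y-line → (5,5), t=3.7990 (wall)
  → r_2 = 3.7990
beam 3: φ=45°, α=210°
  d=(-0.8660,-0.5000)  start (7,1)  tX=0.7044 tY=1.4200  stride 1/|dx|=1.1547 1/|dy|=2.0000
    cross x-line → (6,1), t=0.7044
    cross y-line → (6,0), t=1.4200 (wall)
  → r_3 = 1.4200
beam 4: φ=90°, α=255°
  d=(-0.2588,-0.9659)  start (7,1)  tX=2.3569 tY=0.7350  stride 1/|dx|=3.8637 1/|dy|=1.0353
    cross y-line → (7,0), t=0.7350 (wall)
  → r_4 = 0.7350

ranges = [3.4061, 3.7990, 1.4200, 0.7350]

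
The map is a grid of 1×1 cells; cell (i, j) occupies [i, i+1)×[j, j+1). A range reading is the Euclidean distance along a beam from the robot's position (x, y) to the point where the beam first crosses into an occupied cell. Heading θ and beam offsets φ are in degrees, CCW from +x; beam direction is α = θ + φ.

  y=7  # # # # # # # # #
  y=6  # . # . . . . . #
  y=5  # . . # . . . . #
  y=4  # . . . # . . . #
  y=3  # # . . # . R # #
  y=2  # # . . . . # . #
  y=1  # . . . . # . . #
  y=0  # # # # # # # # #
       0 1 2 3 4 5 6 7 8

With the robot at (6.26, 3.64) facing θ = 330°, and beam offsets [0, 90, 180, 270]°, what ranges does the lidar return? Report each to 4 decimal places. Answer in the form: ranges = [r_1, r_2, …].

ranges = [0.8545, 3.4800, 1.4549, 1.8937]

beam 1: φ=0°, α=330°
  direction (0.8660, -0.5000); cell (6,3); t to first gridline: x 0.8545, y 1.2800 (then +1.1547 / +2.0000)
    (7,3) via x @ 0.8545  # hit
  → r_1 = 0.8545
beam 2: φ=90°, α=60°
  direction (0.5000, 0.8660); cell (6,3); t to first gridline: x 1.4800, y 0.4157 (then +2.0000 / +1.1547)
    (6,4) via y @ 0.4157
    (7,4) via x @ 1.4800
    (7,5) via y @ 1.5704
    (7,6) via y @ 2.7251
    (8,6) via x @ 3.4800  # hit
  → r_2 = 3.4800
beam 3: φ=180°, α=150°
  direction (-0.8660, 0.5000); cell (6,3); t to first gridline: x 0.3002, y 0.7200 (then +1.1547 / +2.0000)
    (5,3) via x @ 0.3002
    (5,4) via y @ 0.7200
    (4,4) via x @ 1.4549  # hit
  → r_3 = 1.4549
beam 4: φ=270°, α=240°
  direction (-0.5000, -0.8660); cell (6,3); t to first gridline: x 0.5200, y 0.7390 (then +2.0000 / +1.1547)
    (5,3) via x @ 0.5200
    (5,2) via y @ 0.7390
    (5,1) via y @ 1.8937  # hit
  → r_4 = 1.8937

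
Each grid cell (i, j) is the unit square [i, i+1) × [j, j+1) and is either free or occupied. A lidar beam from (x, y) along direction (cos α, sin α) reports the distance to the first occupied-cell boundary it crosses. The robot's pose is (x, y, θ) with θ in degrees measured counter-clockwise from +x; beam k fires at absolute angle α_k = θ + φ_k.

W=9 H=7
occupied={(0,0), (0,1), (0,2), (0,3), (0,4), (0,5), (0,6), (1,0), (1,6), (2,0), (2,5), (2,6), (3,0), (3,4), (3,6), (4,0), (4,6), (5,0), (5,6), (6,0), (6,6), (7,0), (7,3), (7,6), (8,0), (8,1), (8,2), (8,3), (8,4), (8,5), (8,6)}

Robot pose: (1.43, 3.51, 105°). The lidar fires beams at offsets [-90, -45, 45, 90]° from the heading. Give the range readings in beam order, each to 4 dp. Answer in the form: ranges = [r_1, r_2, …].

ranges = [1.8932, 1.7205, 0.4965, 0.4452]

beam 1: φ=-90°, α=15°
  dir = (cos 15°, sin 15°) = (0.9659, 0.2588); from cell (1,3)
  next x-line at t=0.5901, next y-line at t=1.8932; Δt_x=1.0353, Δt_y=3.8637
    x: enter (2,3) at t=0.5901
    x: enter (3,3) at t=1.6254
    y: enter (3,4) at t=1.8932 ← occupied
  → r_1 = 1.8932
beam 2: φ=-45°, α=60°
  dir = (cos 60°, sin 60°) = (0.5000, 0.8660); from cell (1,3)
  next x-line at t=1.1400, next y-line at t=0.5658; Δt_x=2.0000, Δt_y=1.1547
    y: enter (1,4) at t=0.5658
    x: enter (2,4) at t=1.1400
    y: enter (2,5) at t=1.7205 ← occupied
  → r_2 = 1.7205
beam 3: φ=45°, α=150°
  dir = (cos 150°, sin 150°) = (-0.8660, 0.5000); from cell (1,3)
  next x-line at t=0.4965, next y-line at t=0.9800; Δt_x=1.1547, Δt_y=2.0000
    x: enter (0,3) at t=0.4965 ← occupied
  → r_3 = 0.4965
beam 4: φ=90°, α=195°
  dir = (cos 195°, sin 195°) = (-0.9659, -0.2588); from cell (1,3)
  next x-line at t=0.4452, next y-line at t=1.9705; Δt_x=1.0353, Δt_y=3.8637
    x: enter (0,3) at t=0.4452 ← occupied
  → r_4 = 0.4452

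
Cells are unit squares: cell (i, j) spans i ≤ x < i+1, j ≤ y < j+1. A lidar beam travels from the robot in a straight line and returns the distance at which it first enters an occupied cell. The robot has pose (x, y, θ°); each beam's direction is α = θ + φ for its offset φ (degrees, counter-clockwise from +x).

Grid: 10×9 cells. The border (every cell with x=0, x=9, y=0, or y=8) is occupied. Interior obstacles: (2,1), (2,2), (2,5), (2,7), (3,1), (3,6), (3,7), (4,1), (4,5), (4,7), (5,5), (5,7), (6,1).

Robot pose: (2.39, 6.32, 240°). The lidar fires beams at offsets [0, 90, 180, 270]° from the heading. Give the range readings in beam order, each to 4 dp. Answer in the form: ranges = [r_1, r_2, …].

beam 1: φ=0°, α=240°
  direction (-0.5000, -0.8660); cell (2,6); t to first gridline: x 0.7800, y 0.3695 (then +2.0000 / +1.1547)
    (2,5) via y @ 0.3695  # hit
  → r_1 = 0.3695
beam 2: φ=90°, α=330°
  direction (0.8660, -0.5000); cell (2,6); t to first gridline: x 0.7044, y 0.6400 (then +1.1547 / +2.0000)
    (2,5) via y @ 0.6400  # hit
  → r_2 = 0.6400
beam 3: φ=180°, α=60°
  direction (0.5000, 0.8660); cell (2,6); t to first gridline: x 1.2200, y 0.7852 (then +2.0000 / +1.1547)
    (2,7) via y @ 0.7852  # hit
  → r_3 = 0.7852
beam 4: φ=270°, α=150°
  direction (-0.8660, 0.5000); cell (2,6); t to first gridline: x 0.4503, y 1.3600 (then +1.1547 / +2.0000)
    (1,6) via x @ 0.4503
    (1,7) via y @ 1.3600
    (0,7) via x @ 1.6050  # hit
  → r_4 = 1.6050

ranges = [0.3695, 0.6400, 0.7852, 1.6050]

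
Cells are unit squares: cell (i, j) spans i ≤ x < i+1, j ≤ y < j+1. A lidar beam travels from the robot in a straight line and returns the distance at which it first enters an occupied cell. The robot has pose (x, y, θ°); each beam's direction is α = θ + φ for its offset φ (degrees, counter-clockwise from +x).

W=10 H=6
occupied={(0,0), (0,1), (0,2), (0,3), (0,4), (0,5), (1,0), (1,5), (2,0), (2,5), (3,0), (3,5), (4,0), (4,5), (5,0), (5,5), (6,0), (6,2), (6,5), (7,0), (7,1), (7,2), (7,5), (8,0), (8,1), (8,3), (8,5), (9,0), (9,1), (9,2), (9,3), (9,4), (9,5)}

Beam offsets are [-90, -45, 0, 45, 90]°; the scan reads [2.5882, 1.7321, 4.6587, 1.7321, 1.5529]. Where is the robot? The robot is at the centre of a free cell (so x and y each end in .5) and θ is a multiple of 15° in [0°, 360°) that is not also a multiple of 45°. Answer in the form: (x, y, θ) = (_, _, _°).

(x, y, θ) = (4.5, 3.5, 15°)

Enumerate (i+0.5, j+0.5, θ) over the 27 free cells and 16 admissible headings. For each, cast all 5 beams and compare to the given ranges.
  (2.5, 3.5, 60°): beam 1 = 5.0000 ≠ 2.5882 ✗
  (1.5, 3.5, 75°): beam 1 = 4.6587 ≠ 2.5882 ✗
  (1.5, 3.5, 60°): beam 1 = 5.0000 ≠ 2.5882 ✗
  …
  (4.5, 3.5, 15°): r_1=2.5882, r_2=1.7321, r_3=4.6587, r_4=1.7321, r_5=1.5529 — all match ✓
Only this pose fits every beam.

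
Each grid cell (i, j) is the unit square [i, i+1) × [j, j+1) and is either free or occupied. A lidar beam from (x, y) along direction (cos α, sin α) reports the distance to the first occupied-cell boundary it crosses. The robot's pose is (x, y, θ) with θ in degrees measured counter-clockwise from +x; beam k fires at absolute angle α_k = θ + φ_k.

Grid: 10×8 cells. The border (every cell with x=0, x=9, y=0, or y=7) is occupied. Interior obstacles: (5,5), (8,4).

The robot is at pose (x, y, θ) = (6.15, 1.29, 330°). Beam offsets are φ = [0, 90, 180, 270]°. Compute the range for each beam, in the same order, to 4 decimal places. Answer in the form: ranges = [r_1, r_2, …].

ranges = [0.5800, 3.7000, 5.9467, 0.3349]

beam 1: φ=0°, α=330°
  direction (0.8660, -0.5000); cell (6,1); t to first gridline: x 0.9815, y 0.5800 (then +1.1547 / +2.0000)
    (6,0) via y @ 0.5800  # hit
  → r_1 = 0.5800
beam 2: φ=90°, α=60°
  direction (0.5000, 0.8660); cell (6,1); t to first gridline: x 1.7000, y 0.8198 (then +2.0000 / +1.1547)
    (6,2) via y @ 0.8198
    (7,2) via x @ 1.7000
    (7,3) via y @ 1.9745
    (7,4) via y @ 3.1292
    (8,4) via x @ 3.7000  # hit
  → r_2 = 3.7000
beam 3: φ=180°, α=150°
  direction (-0.8660, 0.5000); cell (6,1); t to first gridline: x 0.1732, y 1.4200 (then +1.1547 / +2.0000)
    (5,1) via x @ 0.1732
    (4,1) via x @ 1.3279
    (4,2) via y @ 1.4200
    (3,2) via x @ 2.4826
    (3,3) via y @ 3.4200
    (2,3) via x @ 3.6373
    (1,3) via x @ 4.7920
    (1,4) via y @ 5.4200
    (0,4) via x @ 5.9467  # hit
  → r_3 = 5.9467
beam 4: φ=270°, α=240°
  direction (-0.5000, -0.8660); cell (6,1); t to first gridline: x 0.3000, y 0.3349 (then +2.0000 / +1.1547)
    (5,1) via x @ 0.3000
    (5,0) via y @ 0.3349  # hit
  → r_4 = 0.3349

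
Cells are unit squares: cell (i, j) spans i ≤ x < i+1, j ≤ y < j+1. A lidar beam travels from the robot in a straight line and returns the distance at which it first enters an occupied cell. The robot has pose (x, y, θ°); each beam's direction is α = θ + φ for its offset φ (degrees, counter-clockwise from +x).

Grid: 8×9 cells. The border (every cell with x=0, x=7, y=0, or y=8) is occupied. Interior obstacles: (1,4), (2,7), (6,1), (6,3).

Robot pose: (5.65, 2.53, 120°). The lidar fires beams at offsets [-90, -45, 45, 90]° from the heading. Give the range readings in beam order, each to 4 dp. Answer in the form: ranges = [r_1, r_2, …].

beam 1: φ=-90°, α=30°
  cosα=0.8660 sinα=0.5000 | (5,2) | tMaxX 0.4041 tMaxY 0.9400 | tΔX 1.1547 tΔY 2.0000
    t=0.4041 [x] (6,2)
    t=0.9400 [y] (6,3) — stop
  → r_1 = 0.9400
beam 2: φ=-45°, α=75°
  cosα=0.2588 sinα=0.9659 | (5,2) | tMaxX 1.3523 tMaxY 0.4866 | tΔX 3.8637 tΔY 1.0353
    t=0.4866 [y] (5,3)
    t=1.3523 [x] (6,3) — stop
  → r_2 = 1.3523
beam 3: φ=45°, α=165°
  cosα=-0.9659 sinα=0.2588 | (5,2) | tMaxX 0.6729 tMaxY 1.8159 | tΔX 1.0353 tΔY 3.8637
    t=0.6729 [x] (4,2)
    t=1.7082 [x] (3,2)
    t=1.8159 [y] (3,3)
    t=2.7435 [x] (2,3)
    t=3.7788 [x] (1,3)
    t=4.8140 [x] (0,3) — stop
  → r_3 = 4.8140
beam 4: φ=90°, α=210°
  cosα=-0.8660 sinα=-0.5000 | (5,2) | tMaxX 0.7506 tMaxY 1.0600 | tΔX 1.1547 tΔY 2.0000
    t=0.7506 [x] (4,2)
    t=1.0600 [y] (4,1)
    t=1.9053 [x] (3,1)
    t=3.0600 [x] (2,1)
    t=3.0600 [y] (2,0) — stop
  → r_4 = 3.0600

ranges = [0.9400, 1.3523, 4.8140, 3.0600]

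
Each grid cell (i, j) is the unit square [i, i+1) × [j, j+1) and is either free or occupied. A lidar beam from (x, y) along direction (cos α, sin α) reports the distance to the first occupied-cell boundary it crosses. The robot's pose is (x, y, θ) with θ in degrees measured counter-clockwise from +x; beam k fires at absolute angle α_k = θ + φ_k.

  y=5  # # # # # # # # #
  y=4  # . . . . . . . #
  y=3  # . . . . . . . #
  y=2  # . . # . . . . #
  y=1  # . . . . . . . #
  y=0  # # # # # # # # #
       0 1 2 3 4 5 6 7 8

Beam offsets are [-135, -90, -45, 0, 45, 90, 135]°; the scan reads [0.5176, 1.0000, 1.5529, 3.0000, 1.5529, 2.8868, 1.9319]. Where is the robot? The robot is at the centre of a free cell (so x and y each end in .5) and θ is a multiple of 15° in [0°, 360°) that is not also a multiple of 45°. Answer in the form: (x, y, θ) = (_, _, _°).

The pose lattice has 27·16 = 432 candidates. Test each by forward raycasting.
  (1.5, 2.5, 105°): beam 1 = 3.0000 ≠ 0.5176 ✗
  (3.5, 4.5, 255°): beam 1 = 0.5774 ≠ 0.5176 ✗
  (6.5, 2.5, 345°): beam 1 = 3.0000 ≠ 0.5176 ✗
  (6.5, 4.5, 165°): beam 1 = 1.0000 ≠ 0.5176 ✗
  …
  (1.5, 2.5, 330°): r_1=0.5176, r_2=1.0000, r_3=1.5529, r_4=3.0000, r_5=1.5529, r_6=2.8868, r_7=1.9319 — all match ✓
Only this pose fits every beam.

(x, y, θ) = (1.5, 2.5, 330°)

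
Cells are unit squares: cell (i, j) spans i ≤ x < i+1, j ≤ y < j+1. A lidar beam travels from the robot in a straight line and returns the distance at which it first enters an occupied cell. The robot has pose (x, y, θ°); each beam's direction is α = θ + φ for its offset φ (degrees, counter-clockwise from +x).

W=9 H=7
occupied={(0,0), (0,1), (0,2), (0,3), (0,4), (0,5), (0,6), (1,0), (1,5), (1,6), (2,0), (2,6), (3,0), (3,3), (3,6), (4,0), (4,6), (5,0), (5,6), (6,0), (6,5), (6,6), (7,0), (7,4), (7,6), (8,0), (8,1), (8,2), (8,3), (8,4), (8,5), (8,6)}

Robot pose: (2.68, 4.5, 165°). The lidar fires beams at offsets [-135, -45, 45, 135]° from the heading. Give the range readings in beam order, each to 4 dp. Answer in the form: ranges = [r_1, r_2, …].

beam 1: φ=-135°, α=30°
  dir = (cos 30°, sin 30°) = (0.8660, 0.5000); from cell (2,4)
  next x-line at t=0.3695, next y-line at t=1.0000; Δt_x=1.1547, Δt_y=2.0000
    x: enter (3,4) at t=0.3695
    y: enter (3,5) at t=1.0000
    x: enter (4,5) at t=1.5242
    x: enter (5,5) at t=2.6789
    y: enter (5,6) at t=3.0000 ← occupied
  → r_1 = 3.0000
beam 2: φ=-45°, α=120°
  dir = (cos 120°, sin 120°) = (-0.5000, 0.8660); from cell (2,4)
  next x-line at t=1.3600, next y-line at t=0.5774; Δt_x=2.0000, Δt_y=1.1547
    y: enter (2,5) at t=0.5774
    x: enter (1,5) at t=1.3600 ← occupied
  → r_2 = 1.3600
beam 3: φ=45°, α=210°
  dir = (cos 210°, sin 210°) = (-0.8660, -0.5000); from cell (2,4)
  next x-line at t=0.7852, next y-line at t=1.0000; Δt_x=1.1547, Δt_y=2.0000
    x: enter (1,4) at t=0.7852
    y: enter (1,3) at t=1.0000
    x: enter (0,3) at t=1.9399 ← occupied
  → r_3 = 1.9399
beam 4: φ=135°, α=300°
  dir = (cos 300°, sin 300°) = (0.5000, -0.8660); from cell (2,4)
  next x-line at t=0.6400, next y-line at t=0.5774; Δt_x=2.0000, Δt_y=1.1547
    y: enter (2,3) at t=0.5774
    x: enter (3,3) at t=0.6400 ← occupied
  → r_4 = 0.6400

ranges = [3.0000, 1.3600, 1.9399, 0.6400]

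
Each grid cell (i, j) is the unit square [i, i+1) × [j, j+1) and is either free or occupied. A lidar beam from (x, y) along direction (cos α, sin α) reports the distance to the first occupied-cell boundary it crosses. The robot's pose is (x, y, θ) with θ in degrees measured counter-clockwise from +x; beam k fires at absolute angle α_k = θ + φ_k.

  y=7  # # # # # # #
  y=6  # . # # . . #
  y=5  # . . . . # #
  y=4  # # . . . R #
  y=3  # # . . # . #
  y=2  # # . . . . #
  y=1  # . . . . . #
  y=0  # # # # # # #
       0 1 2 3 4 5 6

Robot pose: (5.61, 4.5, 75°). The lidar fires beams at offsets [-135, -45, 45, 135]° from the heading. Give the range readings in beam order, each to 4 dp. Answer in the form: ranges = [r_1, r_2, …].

beam 1: φ=-135°, α=300°
  d=(0.5000,-0.8660)  start (5,4)  tX=0.7800 tY=0.5774  stride 1/|dx|=2.0000 1/|dy|=1.1547
    cross y-line → (5,3), t=0.5774
    cross x-line → (6,3), t=0.7800 (wall)
  → r_1 = 0.7800
beam 2: φ=-45°, α=30°
  d=(0.8660,0.5000)  start (5,4)  tX=0.4503 tY=1.0000  stride 1/|dx|=1.1547 1/|dy|=2.0000
    cross x-line → (6,4), t=0.4503 (wall)
  → r_2 = 0.4503
beam 3: φ=45°, α=120°
  d=(-0.5000,0.8660)  start (5,4)  tX=1.2200 tY=0.5774  stride 1/|dx|=2.0000 1/|dy|=1.1547
    cross y-line → (5,5), t=0.5774 (wall)
  → r_3 = 0.5774
beam 4: φ=135°, α=210°
  d=(-0.8660,-0.5000)  start (5,4)  tX=0.7044 tY=1.0000  stride 1/|dx|=1.1547 1/|dy|=2.0000
    cross x-line → (4,4), t=0.7044
    cross y-line → (4,3), t=1.0000 (wall)
  → r_4 = 1.0000

ranges = [0.7800, 0.4503, 0.5774, 1.0000]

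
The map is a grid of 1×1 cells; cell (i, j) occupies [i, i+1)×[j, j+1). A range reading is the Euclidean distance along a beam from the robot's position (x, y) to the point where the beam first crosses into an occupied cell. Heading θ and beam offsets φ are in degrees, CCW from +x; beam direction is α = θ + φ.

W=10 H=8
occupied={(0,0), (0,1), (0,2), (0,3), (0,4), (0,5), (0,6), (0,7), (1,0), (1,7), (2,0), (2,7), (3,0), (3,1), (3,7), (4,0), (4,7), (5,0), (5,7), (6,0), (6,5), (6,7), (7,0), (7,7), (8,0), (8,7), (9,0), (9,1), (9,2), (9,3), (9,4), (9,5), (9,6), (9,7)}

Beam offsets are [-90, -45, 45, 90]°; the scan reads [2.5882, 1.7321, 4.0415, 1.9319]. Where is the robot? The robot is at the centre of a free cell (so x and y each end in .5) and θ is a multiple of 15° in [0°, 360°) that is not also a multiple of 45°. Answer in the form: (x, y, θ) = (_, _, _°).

(x, y, θ) = (8.5, 4.5, 195°)

The pose lattice has 46·16 = 736 candidates. Test each by forward raycasting.
  (1.5, 3.5, 240°): beam 1 = 0.5774 ≠ 2.5882 ✗
  (3.5, 2.5, 150°): beam 1 = 5.1962 ≠ 2.5882 ✗
  (4.5, 3.5, 345°): beam 1 = 1.9319 ≠ 2.5882 ✗
  (6.5, 2.5, 240°): beam 1 = 6.3509 ≠ 2.5882 ✗
  (1.5, 3.5, 30°): beam 1 = 2.8868 ≠ 2.5882 ✗
  …
  (8.5, 4.5, 195°): r_1=2.5882, r_2=1.7321, r_3=4.0415, r_4=1.9319 — all match ✓
Unique over the lattice → pose = (8.5, 4.5, 195°).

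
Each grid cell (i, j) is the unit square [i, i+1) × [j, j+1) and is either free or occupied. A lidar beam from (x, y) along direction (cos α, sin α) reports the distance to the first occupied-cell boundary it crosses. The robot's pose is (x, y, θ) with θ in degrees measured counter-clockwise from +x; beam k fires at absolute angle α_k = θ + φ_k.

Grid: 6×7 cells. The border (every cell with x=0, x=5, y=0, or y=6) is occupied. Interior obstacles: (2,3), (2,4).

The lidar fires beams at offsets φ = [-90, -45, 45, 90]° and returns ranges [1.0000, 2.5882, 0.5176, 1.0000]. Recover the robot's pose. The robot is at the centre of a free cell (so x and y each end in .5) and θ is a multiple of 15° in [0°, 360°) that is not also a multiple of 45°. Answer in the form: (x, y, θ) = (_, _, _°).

(x, y, θ) = (1.5, 3.5, 330°)

Candidates: 18 free-cell centres × 16 headings = 288 poses. Raycast each; keep the one whose scan matches to 4 dp.
  (2.5, 2.5, 285°): beam 1 = 1.5529 ≠ 1.0000 ✗
  (4.5, 4.5, 15°): beam 1 = 1.9319 ≠ 1.0000 ✗
  (4.5, 1.5, 15°): beam 1 = 0.5176 ≠ 1.0000 ✗
  (3.5, 2.5, 195°): beam 1 = 1.9319 ≠ 1.0000 ✗
  …
  (1.5, 3.5, 330°): r_1=1.0000, r_2=2.5882, r_3=0.5176, r_4=1.0000 — all match ✓
Unique over the lattice → pose = (1.5, 3.5, 330°).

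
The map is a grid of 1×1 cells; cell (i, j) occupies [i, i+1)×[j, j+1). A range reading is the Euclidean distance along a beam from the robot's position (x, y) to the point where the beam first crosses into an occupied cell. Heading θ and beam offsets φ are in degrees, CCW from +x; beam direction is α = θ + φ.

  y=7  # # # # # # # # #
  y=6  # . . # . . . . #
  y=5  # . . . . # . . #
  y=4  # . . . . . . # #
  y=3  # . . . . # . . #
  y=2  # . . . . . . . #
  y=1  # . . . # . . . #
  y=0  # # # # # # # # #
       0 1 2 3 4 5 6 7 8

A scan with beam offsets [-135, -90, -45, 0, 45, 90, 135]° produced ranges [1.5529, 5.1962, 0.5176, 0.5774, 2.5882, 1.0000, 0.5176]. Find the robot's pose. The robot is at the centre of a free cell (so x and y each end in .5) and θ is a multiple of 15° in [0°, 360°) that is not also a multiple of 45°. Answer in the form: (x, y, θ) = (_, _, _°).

(x, y, θ) = (5.5, 6.5, 300°)

The pose lattice has 37·16 = 592 candidates. Test each by forward raycasting.
  (2.5, 5.5, 195°): beam 1 = 1.0000 ≠ 1.5529 ✗
  (2.5, 1.5, 300°): beam 2 = 1.0000 ≠ 5.1962 ✗
  (5.5, 4.5, 300°): beam 1 = 4.6587 ≠ 1.5529 ✗
  (2.5, 5.5, 60°): beam 1 = 4.6587 ≠ 1.5529 ✗
  (5.5, 4.5, 240°): beam 1 = 0.5176 ≠ 1.5529 ✗
  …
  (5.5, 6.5, 300°): r_1=1.5529, r_2=5.1962, r_3=0.5176, r_4=0.5774, r_5=2.5882, r_6=1.0000, r_7=0.5176 — all match ✓
No second candidate reproduces the full scan.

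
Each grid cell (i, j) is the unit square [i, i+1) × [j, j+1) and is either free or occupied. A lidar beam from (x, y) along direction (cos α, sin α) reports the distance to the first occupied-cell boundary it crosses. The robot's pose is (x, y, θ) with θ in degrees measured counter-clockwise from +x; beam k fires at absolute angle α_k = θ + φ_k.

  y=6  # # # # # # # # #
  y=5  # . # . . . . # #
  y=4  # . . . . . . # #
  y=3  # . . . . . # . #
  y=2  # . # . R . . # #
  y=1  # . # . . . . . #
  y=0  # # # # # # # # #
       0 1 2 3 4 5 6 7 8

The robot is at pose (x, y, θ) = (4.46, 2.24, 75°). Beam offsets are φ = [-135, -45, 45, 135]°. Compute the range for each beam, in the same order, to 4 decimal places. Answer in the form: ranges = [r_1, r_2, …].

beam 1: φ=-135°, α=300°
  d=(0.5000,-0.8660)  start (4,2)  tX=1.0800 tY=0.2771  stride 1/|dx|=2.0000 1/|dy|=1.1547
    cross y-line → (4,1), t=0.2771
    cross x-line → (5,1), t=1.0800
    cross y-line → (5,0), t=1.4318 (wall)
  → r_1 = 1.4318
beam 2: φ=-45°, α=30°
  d=(0.8660,0.5000)  start (4,2)  tX=0.6235 tY=1.5200  stride 1/|dx|=1.1547 1/|dy|=2.0000
    cross x-line → (5,2), t=0.6235
    cross y-line → (5,3), t=1.5200
    cross x-line → (6,3), t=1.7782 (wall)
  → r_2 = 1.7782
beam 3: φ=45°, α=120°
  d=(-0.5000,0.8660)  start (4,2)  tX=0.9200 tY=0.8776  stride 1/|dx|=2.0000 1/|dy|=1.1547
    cross y-line → (4,3), t=0.8776
    cross x-line → (3,3), t=0.9200
    cross y-line → (3,4), t=2.0323
    cross x-line → (2,4), t=2.9200
    cross y-line → (2,5), t=3.1870 (wall)
  → r_3 = 3.1870
beam 4: φ=135°, α=210°
  d=(-0.8660,-0.5000)  start (4,2)  tX=0.5312 tY=0.4800  stride 1/|dx|=1.1547 1/|dy|=2.0000
    cross y-line → (4,1), t=0.4800
    cross x-line → (3,1), t=0.5312
    cross x-line → (2,1), t=1.6859 (wall)
  → r_4 = 1.6859

ranges = [1.4318, 1.7782, 3.1870, 1.6859]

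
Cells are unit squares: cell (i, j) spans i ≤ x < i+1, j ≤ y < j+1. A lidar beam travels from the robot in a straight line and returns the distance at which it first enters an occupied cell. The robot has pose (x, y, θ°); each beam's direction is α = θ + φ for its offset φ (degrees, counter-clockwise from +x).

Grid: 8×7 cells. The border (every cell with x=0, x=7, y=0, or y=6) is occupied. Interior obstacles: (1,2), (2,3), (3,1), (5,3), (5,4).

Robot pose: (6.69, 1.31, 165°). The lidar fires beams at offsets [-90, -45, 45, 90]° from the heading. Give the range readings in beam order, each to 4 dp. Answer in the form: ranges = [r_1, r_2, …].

beam 1: φ=-90°, α=75°
  cosα=0.2588 sinα=0.9659 | (6,1) | tMaxX 1.1977 tMaxY 0.7143 | tΔX 3.8637 tΔY 1.0353
    t=0.7143 [y] (6,2)
    t=1.1977 [x] (7,2) — stop
  → r_1 = 1.1977
beam 2: φ=-45°, α=120°
  cosα=-0.5000 sinα=0.8660 | (6,1) | tMaxX 1.3800 tMaxY 0.7967 | tΔX 2.0000 tΔY 1.1547
    t=0.7967 [y] (6,2)
    t=1.3800 [x] (5,2)
    t=1.9514 [y] (5,3) — stop
  → r_2 = 1.9514
beam 3: φ=45°, α=210°
  cosα=-0.8660 sinα=-0.5000 | (6,1) | tMaxX 0.7967 tMaxY 0.6200 | tΔX 1.1547 tΔY 2.0000
    t=0.6200 [y] (6,0) — stop
  → r_3 = 0.6200
beam 4: φ=90°, α=255°
  cosα=-0.2588 sinα=-0.9659 | (6,1) | tMaxX 2.6660 tMaxY 0.3209 | tΔX 3.8637 tΔY 1.0353
    t=0.3209 [y] (6,0) — stop
  → r_4 = 0.3209

ranges = [1.1977, 1.9514, 0.6200, 0.3209]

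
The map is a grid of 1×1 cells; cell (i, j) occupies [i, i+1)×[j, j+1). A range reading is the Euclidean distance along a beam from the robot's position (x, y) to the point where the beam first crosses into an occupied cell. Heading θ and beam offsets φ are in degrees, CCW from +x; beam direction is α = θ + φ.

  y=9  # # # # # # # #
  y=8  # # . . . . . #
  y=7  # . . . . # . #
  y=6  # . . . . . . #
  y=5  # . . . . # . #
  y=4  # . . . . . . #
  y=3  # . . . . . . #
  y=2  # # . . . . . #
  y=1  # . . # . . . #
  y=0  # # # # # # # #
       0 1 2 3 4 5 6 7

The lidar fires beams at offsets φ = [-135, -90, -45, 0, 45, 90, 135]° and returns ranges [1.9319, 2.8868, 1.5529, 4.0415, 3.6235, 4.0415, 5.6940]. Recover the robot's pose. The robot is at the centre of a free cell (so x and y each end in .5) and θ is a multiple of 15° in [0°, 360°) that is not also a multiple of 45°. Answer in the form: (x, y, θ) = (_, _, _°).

(x, y, θ) = (3.5, 3.5, 330°)

Enumerate (i+0.5, j+0.5, θ) over the 43 free cells and 16 admissible headings. For each, cast all 7 beams and compare to the given ranges.
  (5.5, 3.5, 60°): beam 1 = 2.5882 ≠ 1.9319 ✗
  (2.5, 4.5, 165°): beam 1 = 2.8868 ≠ 1.9319 ✗
  (6.5, 1.5, 165°): beam 1 = 0.5774 ≠ 1.9319 ✗
  (1.5, 3.5, 240°): beam 2 = 0.5774 ≠ 2.8868 ✗
  …
  (3.5, 3.5, 330°): r_1=1.9319, r_2=2.8868, r_3=1.5529, r_4=4.0415, r_5=3.6235, r_6=4.0415, r_7=5.6940 — all match ✓
Only this pose fits every beam.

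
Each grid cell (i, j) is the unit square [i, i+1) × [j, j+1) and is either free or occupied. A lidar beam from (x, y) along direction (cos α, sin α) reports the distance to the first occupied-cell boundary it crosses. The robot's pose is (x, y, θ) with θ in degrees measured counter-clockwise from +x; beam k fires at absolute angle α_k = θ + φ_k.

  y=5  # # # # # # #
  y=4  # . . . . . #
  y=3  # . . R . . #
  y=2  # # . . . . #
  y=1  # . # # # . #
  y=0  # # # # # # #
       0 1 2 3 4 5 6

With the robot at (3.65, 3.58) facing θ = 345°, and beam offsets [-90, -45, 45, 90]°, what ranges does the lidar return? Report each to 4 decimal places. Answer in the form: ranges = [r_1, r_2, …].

ranges = [1.6357, 1.8244, 2.7135, 1.4701]

beam 1: φ=-90°, α=255°
  direction (-0.2588, -0.9659); cell (3,3); t to first gridline: x 2.5114, y 0.6005 (then +3.8637 / +1.0353)
    (3,2) via y @ 0.6005
    (3,1) via y @ 1.6357  # hit
  → r_1 = 1.6357
beam 2: φ=-45°, α=300°
  direction (0.5000, -0.8660); cell (3,3); t to first gridline: x 0.7000, y 0.6697 (then +2.0000 / +1.1547)
    (3,2) via y @ 0.6697
    (4,2) via x @ 0.7000
    (4,1) via y @ 1.8244  # hit
  → r_2 = 1.8244
beam 3: φ=45°, α=30°
  direction (0.8660, 0.5000); cell (3,3); t to first gridline: x 0.4041, y 0.8400 (then +1.1547 / +2.0000)
    (4,3) via x @ 0.4041
    (4,4) via y @ 0.8400
    (5,4) via x @ 1.5588
    (6,4) via x @ 2.7135  # hit
  → r_3 = 2.7135
beam 4: φ=90°, α=75°
  direction (0.2588, 0.9659); cell (3,3); t to first gridline: x 1.3523, y 0.4348 (then +3.8637 / +1.0353)
    (3,4) via y @ 0.4348
    (4,4) via x @ 1.3523
    (4,5) via y @ 1.4701  # hit
  → r_4 = 1.4701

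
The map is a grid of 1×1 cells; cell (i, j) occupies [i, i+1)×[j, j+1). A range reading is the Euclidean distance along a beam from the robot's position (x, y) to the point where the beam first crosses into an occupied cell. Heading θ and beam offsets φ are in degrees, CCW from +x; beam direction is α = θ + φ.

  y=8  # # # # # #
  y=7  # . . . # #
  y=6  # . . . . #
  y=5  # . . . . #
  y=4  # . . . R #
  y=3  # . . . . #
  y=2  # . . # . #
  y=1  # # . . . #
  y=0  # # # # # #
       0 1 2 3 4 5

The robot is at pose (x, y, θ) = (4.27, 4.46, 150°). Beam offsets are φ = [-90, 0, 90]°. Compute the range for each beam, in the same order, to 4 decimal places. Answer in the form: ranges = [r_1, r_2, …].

beam 1: φ=-90°, α=60°
  cosα=0.5000 sinα=0.8660 | (4,4) | tMaxX 1.4600 tMaxY 0.6235 | tΔX 2.0000 tΔY 1.1547
    t=0.6235 [y] (4,5)
    t=1.4600 [x] (5,5) — stop
  → r_1 = 1.4600
beam 2: φ=0°, α=150°
  cosα=-0.8660 sinα=0.5000 | (4,4) | tMaxX 0.3118 tMaxY 1.0800 | tΔX 1.1547 tΔY 2.0000
    t=0.3118 [x] (3,4)
    t=1.0800 [y] (3,5)
    t=1.4665 [x] (2,5)
    t=2.6212 [x] (1,5)
    t=3.0800 [y] (1,6)
    t=3.7759 [x] (0,6) — stop
  → r_2 = 3.7759
beam 3: φ=90°, α=240°
  cosα=-0.5000 sinα=-0.8660 | (4,4) | tMaxX 0.5400 tMaxY 0.5312 | tΔX 2.0000 tΔY 1.1547
    t=0.5312 [y] (4,3)
    t=0.5400 [x] (3,3)
    t=1.6859 [y] (3,2) — stop
  → r_3 = 1.6859

ranges = [1.4600, 3.7759, 1.6859]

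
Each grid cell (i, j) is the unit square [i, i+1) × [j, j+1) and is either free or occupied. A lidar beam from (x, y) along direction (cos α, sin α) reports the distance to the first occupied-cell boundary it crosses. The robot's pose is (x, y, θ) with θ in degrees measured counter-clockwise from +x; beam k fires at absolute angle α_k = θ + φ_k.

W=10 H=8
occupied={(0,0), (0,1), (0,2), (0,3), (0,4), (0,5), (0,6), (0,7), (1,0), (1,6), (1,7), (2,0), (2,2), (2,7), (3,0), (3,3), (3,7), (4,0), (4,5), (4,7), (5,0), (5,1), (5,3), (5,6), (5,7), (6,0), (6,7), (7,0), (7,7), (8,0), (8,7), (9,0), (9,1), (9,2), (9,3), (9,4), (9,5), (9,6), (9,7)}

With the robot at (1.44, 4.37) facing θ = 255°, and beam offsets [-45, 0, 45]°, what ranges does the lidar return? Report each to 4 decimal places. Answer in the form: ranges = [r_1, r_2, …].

beam 1: φ=-45°, α=210°
  dir = (cos 210°, sin 210°) = (-0.8660, -0.5000); from cell (1,4)
  next x-line at t=0.5081, next y-line at t=0.7400; Δt_x=1.1547, Δt_y=2.0000
    x: enter (0,4) at t=0.5081 ← occupied
  → r_1 = 0.5081
beam 2: φ=0°, α=255°
  dir = (cos 255°, sin 255°) = (-0.2588, -0.9659); from cell (1,4)
  next x-line at t=1.7000, next y-line at t=0.3831; Δt_x=3.8637, Δt_y=1.0353
    y: enter (1,3) at t=0.3831
    y: enter (1,2) at t=1.4183
    x: enter (0,2) at t=1.7000 ← occupied
  → r_2 = 1.7000
beam 3: φ=45°, α=300°
  dir = (cos 300°, sin 300°) = (0.5000, -0.8660); from cell (1,4)
  next x-line at t=1.1200, next y-line at t=0.4272; Δt_x=2.0000, Δt_y=1.1547
    y: enter (1,3) at t=0.4272
    x: enter (2,3) at t=1.1200
    y: enter (2,2) at t=1.5819 ← occupied
  → r_3 = 1.5819

ranges = [0.5081, 1.7000, 1.5819]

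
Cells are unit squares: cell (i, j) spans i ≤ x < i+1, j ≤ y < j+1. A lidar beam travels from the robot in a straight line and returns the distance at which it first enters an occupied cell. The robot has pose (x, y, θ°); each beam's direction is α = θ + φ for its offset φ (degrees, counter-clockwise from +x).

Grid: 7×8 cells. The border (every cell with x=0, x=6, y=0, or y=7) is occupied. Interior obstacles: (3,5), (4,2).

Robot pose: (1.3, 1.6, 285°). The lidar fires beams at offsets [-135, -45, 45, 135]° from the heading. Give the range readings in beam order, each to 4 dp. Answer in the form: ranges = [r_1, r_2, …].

beam 1: φ=-135°, α=150°
  cosα=-0.8660 sinα=0.5000 | (1,1) | tMaxX 0.3464 tMaxY 0.8000 | tΔX 1.1547 tΔY 2.0000
    t=0.3464 [x] (0,1) — stop
  → r_1 = 0.3464
beam 2: φ=-45°, α=240°
  cosα=-0.5000 sinα=-0.8660 | (1,1) | tMaxX 0.6000 tMaxY 0.6928 | tΔX 2.0000 tΔY 1.1547
    t=0.6000 [x] (0,1) — stop
  → r_2 = 0.6000
beam 3: φ=45°, α=330°
  cosα=0.8660 sinα=-0.5000 | (1,1) | tMaxX 0.8083 tMaxY 1.2000 | tΔX 1.1547 tΔY 2.0000
    t=0.8083 [x] (2,1)
    t=1.2000 [y] (2,0) — stop
  → r_3 = 1.2000
beam 4: φ=135°, α=60°
  cosα=0.5000 sinα=0.8660 | (1,1) | tMaxX 1.4000 tMaxY 0.4619 | tΔX 2.0000 tΔY 1.1547
    t=0.4619 [y] (1,2)
    t=1.4000 [x] (2,2)
    t=1.6166 [y] (2,3)
    t=2.7713 [y] (2,4)
    t=3.4000 [x] (3,4)
    t=3.9260 [y] (3,5) — stop
  → r_4 = 3.9260

ranges = [0.3464, 0.6000, 1.2000, 3.9260]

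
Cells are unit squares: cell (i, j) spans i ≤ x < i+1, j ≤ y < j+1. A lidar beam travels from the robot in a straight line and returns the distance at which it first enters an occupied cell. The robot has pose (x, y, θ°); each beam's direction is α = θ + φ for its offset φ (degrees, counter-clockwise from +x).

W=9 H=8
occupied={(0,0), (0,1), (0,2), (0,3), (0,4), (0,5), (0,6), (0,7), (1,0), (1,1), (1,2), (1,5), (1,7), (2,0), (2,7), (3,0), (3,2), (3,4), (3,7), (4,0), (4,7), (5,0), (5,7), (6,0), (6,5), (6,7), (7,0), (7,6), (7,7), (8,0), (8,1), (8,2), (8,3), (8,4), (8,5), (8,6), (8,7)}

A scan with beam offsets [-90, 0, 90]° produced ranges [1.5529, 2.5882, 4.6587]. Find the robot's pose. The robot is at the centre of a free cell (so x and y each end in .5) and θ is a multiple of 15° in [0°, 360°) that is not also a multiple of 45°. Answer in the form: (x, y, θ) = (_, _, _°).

Enumerate (i+0.5, j+0.5, θ) over the 35 free cells and 16 admissible headings. For each, cast all 3 beams and compare to the given ranges.
  (6.5, 3.5, 300°): beam 1 = 2.8868 ≠ 1.5529 ✗
  (1.5, 3.5, 60°): beam 1 = 1.7321 ≠ 1.5529 ✗
  (7.5, 5.5, 285°): beam 1 = 0.5176 ≠ 1.5529 ✗
  …
  (5.5, 2.5, 15°): r_1=1.5529, r_2=2.5882, r_3=4.6587 — all match ✓
Only this pose fits every beam.

(x, y, θ) = (5.5, 2.5, 15°)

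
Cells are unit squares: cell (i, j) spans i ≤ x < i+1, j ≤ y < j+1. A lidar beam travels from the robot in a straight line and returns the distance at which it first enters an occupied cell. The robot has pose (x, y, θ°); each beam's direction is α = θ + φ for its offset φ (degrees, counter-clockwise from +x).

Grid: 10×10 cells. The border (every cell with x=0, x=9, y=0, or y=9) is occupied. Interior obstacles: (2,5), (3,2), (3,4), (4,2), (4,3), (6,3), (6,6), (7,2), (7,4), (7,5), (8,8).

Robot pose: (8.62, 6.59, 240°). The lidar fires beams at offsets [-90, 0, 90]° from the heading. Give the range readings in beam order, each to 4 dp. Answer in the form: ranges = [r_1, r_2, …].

beam 1: φ=-90°, α=150°
  d=(-0.8660,0.5000)  start (8,6)  tX=0.7159 tY=0.8200  stride 1/|dx|=1.1547 1/|dy|=2.0000
    cross x-line → (7,6), t=0.7159
    cross y-line → (7,7), t=0.8200
    cross x-line → (6,7), t=1.8706
    cross y-line → (6,8), t=2.8200
    cross x-line → (5,8), t=3.0253
    cross x-line → (4,8), t=4.1800
    cross y-line → (4,9), t=4.8200 (wall)
  → r_1 = 4.8200
beam 2: φ=0°, α=240°
  d=(-0.5000,-0.8660)  start (8,6)  tX=1.2400 tY=0.6813  stride 1/|dx|=2.0000 1/|dy|=1.1547
    cross y-line → (8,5), t=0.6813
    cross x-line → (7,5), t=1.2400 (wall)
  → r_2 = 1.2400
beam 3: φ=90°, α=330°
  d=(0.8660,-0.5000)  start (8,6)  tX=0.4388 tY=1.1800  stride 1/|dx|=1.1547 1/|dy|=2.0000
    cross x-line → (9,6), t=0.4388 (wall)
  → r_3 = 0.4388

ranges = [4.8200, 1.2400, 0.4388]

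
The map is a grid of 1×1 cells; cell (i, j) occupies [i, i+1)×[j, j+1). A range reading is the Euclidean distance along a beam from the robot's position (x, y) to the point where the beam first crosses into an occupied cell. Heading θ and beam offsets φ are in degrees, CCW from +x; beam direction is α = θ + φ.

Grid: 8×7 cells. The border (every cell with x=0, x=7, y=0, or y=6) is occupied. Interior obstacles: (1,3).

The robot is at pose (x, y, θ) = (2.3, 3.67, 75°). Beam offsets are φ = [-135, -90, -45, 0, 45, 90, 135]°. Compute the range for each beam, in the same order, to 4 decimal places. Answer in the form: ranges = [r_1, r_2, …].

beam 1: φ=-135°, α=300°
  cosα=0.5000 sinα=-0.8660 | (2,3) | tMaxX 1.4000 tMaxY 0.7736 | tΔX 2.0000 tΔY 1.1547
    t=0.7736 [y] (2,2)
    t=1.4000 [x] (3,2)
    t=1.9283 [y] (3,1)
    t=3.0831 [y] (3,0) — stop
  → r_1 = 3.0831
beam 2: φ=-90°, α=345°
  cosα=0.9659 sinα=-0.2588 | (2,3) | tMaxX 0.7247 tMaxY 2.5887 | tΔX 1.0353 tΔY 3.8637
    t=0.7247 [x] (3,3)
    t=1.7600 [x] (4,3)
    t=2.5887 [y] (4,2)
    t=2.7952 [x] (5,2)
    t=3.8305 [x] (6,2)
    t=4.8658 [x] (7,2) — stop
  → r_2 = 4.8658
beam 3: φ=-45°, α=30°
  cosα=0.8660 sinα=0.5000 | (2,3) | tMaxX 0.8083 tMaxY 0.6600 | tΔX 1.1547 tΔY 2.0000
    t=0.6600 [y] (2,4)
    t=0.8083 [x] (3,4)
    t=1.9630 [x] (4,4)
    t=2.6600 [y] (4,5)
    t=3.1177 [x] (5,5)
    t=4.2724 [x] (6,5)
    t=4.6600 [y] (6,6) — stop
  → r_3 = 4.6600
beam 4: φ=0°, α=75°
  cosα=0.2588 sinα=0.9659 | (2,3) | tMaxX 2.7046 tMaxY 0.3416 | tΔX 3.8637 tΔY 1.0353
    t=0.3416 [y] (2,4)
    t=1.3769 [y] (2,5)
    t=2.4122 [y] (2,6) — stop
  → r_4 = 2.4122
beam 5: φ=45°, α=120°
  cosα=-0.5000 sinα=0.8660 | (2,3) | tMaxX 0.6000 tMaxY 0.3811 | tΔX 2.0000 tΔY 1.1547
    t=0.3811 [y] (2,4)
    t=0.6000 [x] (1,4)
    t=1.5358 [y] (1,5)
    t=2.6000 [x] (0,5) — stop
  → r_5 = 2.6000
beam 6: φ=90°, α=165°
  cosα=-0.9659 sinα=0.2588 | (2,3) | tMaxX 0.3106 tMaxY 1.2750 | tΔX 1.0353 tΔY 3.8637
    t=0.3106 [x] (1,3) — stop
  → r_6 = 0.3106
beam 7: φ=135°, α=210°
  cosα=-0.8660 sinα=-0.5000 | (2,3) | tMaxX 0.3464 tMaxY 1.3400 | tΔX 1.1547 tΔY 2.0000
    t=0.3464 [x] (1,3) — stop
  → r_7 = 0.3464

ranges = [3.0831, 4.8658, 4.6600, 2.4122, 2.6000, 0.3106, 0.3464]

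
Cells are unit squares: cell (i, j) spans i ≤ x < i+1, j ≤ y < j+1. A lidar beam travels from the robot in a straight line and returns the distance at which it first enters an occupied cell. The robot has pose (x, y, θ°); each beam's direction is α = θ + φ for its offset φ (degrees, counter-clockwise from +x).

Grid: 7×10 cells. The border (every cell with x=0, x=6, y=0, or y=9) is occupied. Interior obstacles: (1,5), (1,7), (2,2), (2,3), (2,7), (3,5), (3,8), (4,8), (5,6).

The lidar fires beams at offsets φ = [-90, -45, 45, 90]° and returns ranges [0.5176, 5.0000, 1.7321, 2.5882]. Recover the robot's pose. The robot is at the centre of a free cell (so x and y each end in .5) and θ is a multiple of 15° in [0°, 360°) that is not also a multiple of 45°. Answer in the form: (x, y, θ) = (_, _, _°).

(x, y, θ) = (3.5, 7.5, 285°)

Enumerate (i+0.5, j+0.5, θ) over the 31 free cells and 16 admissible headings. For each, cast all 4 beams and compare to the given ranges.
  (4.5, 3.5, 120°): beam 1 = 1.7321 ≠ 0.5176 ✗
  (5.5, 2.5, 330°): beam 1 = 1.7321 ≠ 0.5176 ✗
  (4.5, 7.5, 165°): beam 2 = 0.5774 ≠ 5.0000 ✗
  (4.5, 2.5, 240°): beam 1 = 1.7321 ≠ 0.5176 ✗
  …
  (3.5, 7.5, 285°): r_1=0.5176, r_2=5.0000, r_3=1.7321, r_4=2.5882 — all match ✓
Only this pose fits every beam.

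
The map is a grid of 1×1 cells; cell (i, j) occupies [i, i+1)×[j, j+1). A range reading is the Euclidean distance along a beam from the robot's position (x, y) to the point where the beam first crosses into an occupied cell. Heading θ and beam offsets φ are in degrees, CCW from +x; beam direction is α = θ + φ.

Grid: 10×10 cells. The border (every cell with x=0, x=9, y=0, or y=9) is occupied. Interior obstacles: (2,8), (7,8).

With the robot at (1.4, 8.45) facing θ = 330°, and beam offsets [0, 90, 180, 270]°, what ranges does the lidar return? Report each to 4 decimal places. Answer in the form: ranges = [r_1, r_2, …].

ranges = [0.6928, 0.6351, 0.4619, 0.8000]

beam 1: φ=0°, α=330°
  d=(0.8660,-0.5000)  start (1,8)  tX=0.6928 tY=0.9000  stride 1/|dx|=1.1547 1/|dy|=2.0000
    cross x-line → (2,8), t=0.6928 (wall)
  → r_1 = 0.6928
beam 2: φ=90°, α=60°
  d=(0.5000,0.8660)  start (1,8)  tX=1.2000 tY=0.6351  stride 1/|dx|=2.0000 1/|dy|=1.1547
    cross y-line → (1,9), t=0.6351 (wall)
  → r_2 = 0.6351
beam 3: φ=180°, α=150°
  d=(-0.8660,0.5000)  start (1,8)  tX=0.4619 tY=1.1000  stride 1/|dx|=1.1547 1/|dy|=2.0000
    cross x-line → (0,8), t=0.4619 (wall)
  → r_3 = 0.4619
beam 4: φ=270°, α=240°
  d=(-0.5000,-0.8660)  start (1,8)  tX=0.8000 tY=0.5196  stride 1/|dx|=2.0000 1/|dy|=1.1547
    cross y-line → (1,7), t=0.5196
    cross x-line → (0,7), t=0.8000 (wall)
  → r_4 = 0.8000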